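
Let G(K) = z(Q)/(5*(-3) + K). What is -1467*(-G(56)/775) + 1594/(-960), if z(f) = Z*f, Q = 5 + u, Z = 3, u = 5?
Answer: -33599/122016 ≈ -0.27537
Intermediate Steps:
Q = 10 (Q = 5 + 5 = 10)
z(f) = 3*f
G(K) = 30/(-15 + K) (G(K) = (3*10)/(5*(-3) + K) = 30/(-15 + K))
-1467*(-G(56)/775) + 1594/(-960) = -1467*(-6/(155*(-15 + 56))) + 1594/(-960) = -1467/((-775/(30/41))) + 1594*(-1/960) = -1467/((-775/(30*(1/41)))) - 797/480 = -1467/((-775/30/41)) - 797/480 = -1467/((-775*41/30)) - 797/480 = -1467/(-6355/6) - 797/480 = -1467*(-6/6355) - 797/480 = 8802/6355 - 797/480 = -33599/122016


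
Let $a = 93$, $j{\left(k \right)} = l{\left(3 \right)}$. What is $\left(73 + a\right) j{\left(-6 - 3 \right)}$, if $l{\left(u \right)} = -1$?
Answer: $-166$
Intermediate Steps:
$j{\left(k \right)} = -1$
$\left(73 + a\right) j{\left(-6 - 3 \right)} = \left(73 + 93\right) \left(-1\right) = 166 \left(-1\right) = -166$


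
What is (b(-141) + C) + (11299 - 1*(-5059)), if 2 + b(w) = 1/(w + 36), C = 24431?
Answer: 4282634/105 ≈ 40787.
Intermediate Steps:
b(w) = -2 + 1/(36 + w) (b(w) = -2 + 1/(w + 36) = -2 + 1/(36 + w))
(b(-141) + C) + (11299 - 1*(-5059)) = ((-71 - 2*(-141))/(36 - 141) + 24431) + (11299 - 1*(-5059)) = ((-71 + 282)/(-105) + 24431) + (11299 + 5059) = (-1/105*211 + 24431) + 16358 = (-211/105 + 24431) + 16358 = 2565044/105 + 16358 = 4282634/105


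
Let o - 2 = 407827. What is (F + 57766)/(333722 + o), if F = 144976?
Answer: 202742/741551 ≈ 0.27340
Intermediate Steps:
o = 407829 (o = 2 + 407827 = 407829)
(F + 57766)/(333722 + o) = (144976 + 57766)/(333722 + 407829) = 202742/741551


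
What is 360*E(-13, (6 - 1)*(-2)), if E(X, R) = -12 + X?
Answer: -9000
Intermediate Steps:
360*E(-13, (6 - 1)*(-2)) = 360*(-12 - 13) = 360*(-25) = -9000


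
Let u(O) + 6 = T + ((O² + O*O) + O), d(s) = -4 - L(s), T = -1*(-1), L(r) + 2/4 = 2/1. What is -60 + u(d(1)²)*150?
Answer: 1112985/4 ≈ 2.7825e+5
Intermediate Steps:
L(r) = 3/2 (L(r) = -½ + 2/1 = -½ + 2*1 = -½ + 2 = 3/2)
T = 1
d(s) = -11/2 (d(s) = -4 - 1*3/2 = -4 - 3/2 = -11/2)
u(O) = -5 + O + 2*O² (u(O) = -6 + (1 + ((O² + O*O) + O)) = -6 + (1 + ((O² + O²) + O)) = -6 + (1 + (2*O² + O)) = -6 + (1 + (O + 2*O²)) = -6 + (1 + O + 2*O²) = -5 + O + 2*O²)
-60 + u(d(1)²)*150 = -60 + (-5 + (-11/2)² + 2*((-11/2)²)²)*150 = -60 + (-5 + 121/4 + 2*(121/4)²)*150 = -60 + (-5 + 121/4 + 2*(14641/16))*150 = -60 + (-5 + 121/4 + 14641/8)*150 = -60 + (14843/8)*150 = -60 + 1113225/4 = 1112985/4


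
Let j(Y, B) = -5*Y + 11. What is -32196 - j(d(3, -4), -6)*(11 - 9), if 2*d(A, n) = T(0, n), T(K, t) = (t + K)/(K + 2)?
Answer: -32228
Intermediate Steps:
T(K, t) = (K + t)/(2 + K)
d(A, n) = n/4 (d(A, n) = ((0 + n)/(2 + 0))/2 = (n/2)/2 = n/4)
j(Y, B) = 11 - 5*Y
-32196 - j(d(3, -4), -6)*(11 - 9) = -32196 - (11 - 5*(-4)/4)*(11 - 9) = -32196 - (11 - 5*(-1))*2 = -32196 - (11 + 5)*2 = -32196 - 16*2 = -32196 - 1*32 = -32196 - 32 = -32228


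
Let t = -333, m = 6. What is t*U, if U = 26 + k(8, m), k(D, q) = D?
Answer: -11322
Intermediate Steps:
U = 34 (U = 26 + 8 = 34)
t*U = -333*34 = -11322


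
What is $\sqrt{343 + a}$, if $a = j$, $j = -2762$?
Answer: $i \sqrt{2419} \approx 49.183 i$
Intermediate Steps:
$a = -2762$
$\sqrt{343 + a} = \sqrt{343 - 2762} = \sqrt{-2419} = i \sqrt{2419}$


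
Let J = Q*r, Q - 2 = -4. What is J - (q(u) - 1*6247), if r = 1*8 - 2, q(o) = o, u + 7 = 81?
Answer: 6161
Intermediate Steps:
u = 74 (u = -7 + 81 = 74)
Q = -2 (Q = 2 - 4 = -2)
r = 6 (r = 8 - 2 = 6)
J = -12 (J = -2*6 = -12)
J - (q(u) - 1*6247) = -12 - (74 - 1*6247) = -12 - (74 - 6247) = -12 - 1*(-6173) = -12 + 6173 = 6161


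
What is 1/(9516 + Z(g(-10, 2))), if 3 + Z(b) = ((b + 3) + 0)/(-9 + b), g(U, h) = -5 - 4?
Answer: 3/28540 ≈ 0.00010512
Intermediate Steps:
g(U, h) = -9
Z(b) = -3 + (3 + b)/(-9 + b) (Z(b) = -3 + ((b + 3) + 0)/(-9 + b) = -3 + ((3 + b) + 0)/(-9 + b) = -3 + (3 + b)/(-9 + b))
1/(9516 + Z(g(-10, 2))) = 1/(9516 + 2*(15 - 1*(-9))/(-9 - 9)) = 1/(9516 + 2*(15 + 9)/(-18)) = 1/(9516 + 2*(-1/18)*24) = 1/(9516 - 8/3) = 1/(28540/3) = 3/28540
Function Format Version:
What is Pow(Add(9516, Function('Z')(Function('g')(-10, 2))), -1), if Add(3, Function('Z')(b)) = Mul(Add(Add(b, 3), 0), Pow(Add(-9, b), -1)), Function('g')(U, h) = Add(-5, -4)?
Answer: Rational(3, 28540) ≈ 0.00010512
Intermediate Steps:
Function('g')(U, h) = -9
Function('Z')(b) = Add(-3, Mul(Pow(Add(-9, b), -1), Add(3, b))) (Function('Z')(b) = Add(-3, Mul(Add(Add(b, 3), 0), Pow(Add(-9, b), -1))) = Add(-3, Mul(Add(Add(3, b), 0), Pow(Add(-9, b), -1))) = Add(-3, Mul(Add(3, b), Pow(Add(-9, b), -1))) = Add(-3, Mul(Pow(Add(-9, b), -1), Add(3, b))))
Pow(Add(9516, Function('Z')(Function('g')(-10, 2))), -1) = Pow(Add(9516, Mul(2, Pow(Add(-9, -9), -1), Add(15, Mul(-1, -9)))), -1) = Pow(Add(9516, Mul(2, Pow(-18, -1), Add(15, 9))), -1) = Pow(Add(9516, Mul(2, Rational(-1, 18), 24)), -1) = Pow(Add(9516, Rational(-8, 3)), -1) = Pow(Rational(28540, 3), -1) = Rational(3, 28540)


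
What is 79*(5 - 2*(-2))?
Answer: 711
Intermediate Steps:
79*(5 - 2*(-2)) = 79*(5 + 4) = 79*9 = 711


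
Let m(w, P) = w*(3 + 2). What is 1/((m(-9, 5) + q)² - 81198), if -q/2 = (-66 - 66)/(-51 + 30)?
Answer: -49/3816293 ≈ -1.2840e-5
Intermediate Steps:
m(w, P) = 5*w (m(w, P) = w*5 = 5*w)
q = -88/7 (q = -2*(-66 - 66)/(-51 + 30) = -(-264)/(-21) = -(-264)*(-1)/21 = -2*44/7 = -88/7 ≈ -12.571)
1/((m(-9, 5) + q)² - 81198) = 1/((5*(-9) - 88/7)² - 81198) = 1/((-45 - 88/7)² - 81198) = 1/((-403/7)² - 81198) = 1/(162409/49 - 81198) = 1/(-3816293/49) = -49/3816293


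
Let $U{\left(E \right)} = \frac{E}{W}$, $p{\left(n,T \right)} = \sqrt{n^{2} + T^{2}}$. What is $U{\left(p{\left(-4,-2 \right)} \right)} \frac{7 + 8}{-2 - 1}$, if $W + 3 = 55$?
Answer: $- \frac{5 \sqrt{5}}{26} \approx -0.43001$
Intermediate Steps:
$W = 52$ ($W = -3 + 55 = 52$)
$p{\left(n,T \right)} = \sqrt{T^{2} + n^{2}}$
$U{\left(E \right)} = \frac{E}{52}$
$U{\left(p{\left(-4,-2 \right)} \right)} \frac{7 + 8}{-2 - 1} = \frac{\sqrt{\left(-2\right)^{2} + \left(-4\right)^{2}}}{52} \frac{7 + 8}{-2 - 1} = \frac{\sqrt{4 + 16}}{52} \frac{15}{-3} = \frac{\sqrt{20}}{52} \cdot 15 \left(- \frac{1}{3}\right) = \frac{2 \sqrt{5}}{52} \left(-5\right) = \frac{\sqrt{5}}{26} \left(-5\right) = - \frac{5 \sqrt{5}}{26}$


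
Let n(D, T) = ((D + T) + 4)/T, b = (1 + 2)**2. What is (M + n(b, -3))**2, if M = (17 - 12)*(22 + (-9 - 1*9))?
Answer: 2500/9 ≈ 277.78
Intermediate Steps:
b = 9 (b = 3**2 = 9)
n(D, T) = (4 + D + T)/T
M = 20 (M = 5*(22 + (-9 - 9)) = 5*(22 - 18) = 5*4 = 20)
(M + n(b, -3))**2 = (20 + (4 + 9 - 3)/(-3))**2 = (20 - 1/3*10)**2 = (20 - 10/3)**2 = (50/3)**2 = 2500/9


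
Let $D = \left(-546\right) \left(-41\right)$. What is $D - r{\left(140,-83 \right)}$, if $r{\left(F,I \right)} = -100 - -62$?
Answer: $22424$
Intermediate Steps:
$r{\left(F,I \right)} = -38$ ($r{\left(F,I \right)} = -100 + 62 = -38$)
$D = 22386$
$D - r{\left(140,-83 \right)} = 22386 - -38 = 22386 + 38 = 22424$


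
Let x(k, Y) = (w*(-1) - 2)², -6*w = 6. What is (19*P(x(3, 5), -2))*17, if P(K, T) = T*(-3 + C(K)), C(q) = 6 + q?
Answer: -2584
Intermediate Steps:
w = -1 (w = -⅙*6 = -1)
x(k, Y) = 1 (x(k, Y) = (-1*(-1) - 2)² = (1 - 2)² = (-1)² = 1)
P(K, T) = T*(3 + K) (P(K, T) = T*(-3 + (6 + K)) = T*(3 + K))
(19*P(x(3, 5), -2))*17 = (19*(-2*(3 + 1)))*17 = (19*(-2*4))*17 = (19*(-8))*17 = -152*17 = -2584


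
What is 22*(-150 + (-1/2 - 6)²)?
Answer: -4741/2 ≈ -2370.5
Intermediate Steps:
22*(-150 + (-1/2 - 6)²) = 22*(-150 + (-1*½ - 6)²) = 22*(-150 + (-½ - 6)²) = 22*(-150 + (-13/2)²) = 22*(-150 + 169/4) = 22*(-431/4) = -4741/2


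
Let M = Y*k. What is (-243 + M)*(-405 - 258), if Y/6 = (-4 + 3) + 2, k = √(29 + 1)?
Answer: 161109 - 3978*√30 ≈ 1.3932e+5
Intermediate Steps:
k = √30 ≈ 5.4772
Y = 6 (Y = 6*((-4 + 3) + 2) = 6*(-1 + 2) = 6*1 = 6)
M = 6*√30 ≈ 32.863
(-243 + M)*(-405 - 258) = (-243 + 6*√30)*(-405 - 258) = (-243 + 6*√30)*(-663) = 161109 - 3978*√30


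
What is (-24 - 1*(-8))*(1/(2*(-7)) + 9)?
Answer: -1000/7 ≈ -142.86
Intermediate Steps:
(-24 - 1*(-8))*(1/(2*(-7)) + 9) = (-24 + 8)*(1/(-14) + 9) = -16*(-1/14 + 9) = -16*125/14 = -1000/7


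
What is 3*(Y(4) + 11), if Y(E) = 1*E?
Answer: 45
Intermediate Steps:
Y(E) = E
3*(Y(4) + 11) = 3*(4 + 11) = 3*15 = 45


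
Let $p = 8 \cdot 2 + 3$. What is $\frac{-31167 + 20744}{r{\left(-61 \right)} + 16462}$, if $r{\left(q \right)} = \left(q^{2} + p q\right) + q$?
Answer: $- \frac{1489}{2709} \approx -0.54965$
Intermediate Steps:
$p = 19$ ($p = 16 + 3 = 19$)
$r{\left(q \right)} = q^{2} + 20 q$ ($r{\left(q \right)} = \left(q^{2} + 19 q\right) + q = q^{2} + 20 q$)
$\frac{-31167 + 20744}{r{\left(-61 \right)} + 16462} = \frac{-31167 + 20744}{- 61 \left(20 - 61\right) + 16462} = - \frac{10423}{\left(-61\right) \left(-41\right) + 16462} = - \frac{10423}{2501 + 16462} = - \frac{10423}{18963} = \left(-10423\right) \frac{1}{18963} = - \frac{1489}{2709}$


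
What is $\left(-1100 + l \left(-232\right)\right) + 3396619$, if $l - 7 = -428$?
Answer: $3493191$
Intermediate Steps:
$l = -421$ ($l = 7 - 428 = -421$)
$\left(-1100 + l \left(-232\right)\right) + 3396619 = \left(-1100 - -97672\right) + 3396619 = \left(-1100 + 97672\right) + 3396619 = 96572 + 3396619 = 3493191$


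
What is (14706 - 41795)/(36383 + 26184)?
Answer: -27089/62567 ≈ -0.43296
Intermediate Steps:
(14706 - 41795)/(36383 + 26184) = -27089/62567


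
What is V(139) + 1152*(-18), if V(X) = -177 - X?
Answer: -21052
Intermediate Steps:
V(139) + 1152*(-18) = (-177 - 1*139) + 1152*(-18) = (-177 - 139) - 20736 = -316 - 20736 = -21052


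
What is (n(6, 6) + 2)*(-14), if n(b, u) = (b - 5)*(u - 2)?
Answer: -84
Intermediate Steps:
n(b, u) = (-5 + b)*(-2 + u)
(n(6, 6) + 2)*(-14) = ((10 - 5*6 - 2*6 + 6*6) + 2)*(-14) = ((10 - 30 - 12 + 36) + 2)*(-14) = (4 + 2)*(-14) = 6*(-14) = -84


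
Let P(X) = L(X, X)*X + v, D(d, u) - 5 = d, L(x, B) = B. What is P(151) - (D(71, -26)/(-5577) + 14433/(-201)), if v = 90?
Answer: 8580264208/373659 ≈ 22963.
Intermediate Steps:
D(d, u) = 5 + d
P(X) = 90 + X² (P(X) = X*X + 90 = X² + 90 = 90 + X²)
P(151) - (D(71, -26)/(-5577) + 14433/(-201)) = (90 + 151²) - ((5 + 71)/(-5577) + 14433/(-201)) = (90 + 22801) - (76*(-1/5577) + 14433*(-1/201)) = 22891 - (-76/5577 - 4811/67) = 22891 - 1*(-26836039/373659) = 22891 + 26836039/373659 = 8580264208/373659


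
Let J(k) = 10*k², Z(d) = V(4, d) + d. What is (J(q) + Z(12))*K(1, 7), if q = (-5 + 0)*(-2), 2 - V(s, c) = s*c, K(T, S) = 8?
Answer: 7728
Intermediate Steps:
V(s, c) = 2 - c*s (V(s, c) = 2 - s*c = 2 - c*s)
Z(d) = 2 - 3*d (Z(d) = (2 - 1*d*4) + d = (2 - 4*d) + d = 2 - 3*d)
q = 10 (q = -5*(-2) = 10)
(J(q) + Z(12))*K(1, 7) = (10*10² + (2 - 3*12))*8 = (10*100 + (2 - 36))*8 = (1000 - 34)*8 = 966*8 = 7728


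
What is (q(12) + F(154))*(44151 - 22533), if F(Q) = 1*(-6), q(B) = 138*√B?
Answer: -129708 + 5966568*√3 ≈ 1.0205e+7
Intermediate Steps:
F(Q) = -6
(q(12) + F(154))*(44151 - 22533) = (138*√12 - 6)*(44151 - 22533) = (138*(2*√3) - 6)*21618 = (276*√3 - 6)*21618 = (-6 + 276*√3)*21618 = -129708 + 5966568*√3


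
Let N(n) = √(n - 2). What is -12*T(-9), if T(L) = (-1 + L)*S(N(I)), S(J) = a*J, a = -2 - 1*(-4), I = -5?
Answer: 240*I*√7 ≈ 634.98*I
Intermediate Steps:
a = 2 (a = -2 + 4 = 2)
N(n) = √(-2 + n)
S(J) = 2*J
T(L) = 2*I*√7*(-1 + L) (T(L) = (-1 + L)*(2*√(-2 - 5)) = (-1 + L)*(2*√(-7)) = (-1 + L)*(2*(I*√7)) = (-1 + L)*(2*I*√7) = 2*I*√7*(-1 + L))
-12*T(-9) = -24*I*√7*(-1 - 9) = -24*I*√7*(-10) = -(-240)*I*√7 = 240*I*√7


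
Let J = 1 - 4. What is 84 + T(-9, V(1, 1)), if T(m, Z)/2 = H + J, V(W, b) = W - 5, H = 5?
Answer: 88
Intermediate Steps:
V(W, b) = -5 + W
J = -3
T(m, Z) = 4 (T(m, Z) = 2*(5 - 3) = 2*2 = 4)
84 + T(-9, V(1, 1)) = 84 + 4 = 88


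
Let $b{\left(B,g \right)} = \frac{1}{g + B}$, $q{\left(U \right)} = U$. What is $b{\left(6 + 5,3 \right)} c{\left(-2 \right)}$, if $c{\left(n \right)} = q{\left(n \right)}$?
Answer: $- \frac{1}{7} \approx -0.14286$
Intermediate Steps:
$c{\left(n \right)} = n$
$b{\left(B,g \right)} = \frac{1}{B + g}$
$b{\left(6 + 5,3 \right)} c{\left(-2 \right)} = \frac{1}{\left(6 + 5\right) + 3} \left(-2\right) = \frac{1}{11 + 3} \left(-2\right) = \frac{1}{14} \left(-2\right) = - \frac{1}{7}$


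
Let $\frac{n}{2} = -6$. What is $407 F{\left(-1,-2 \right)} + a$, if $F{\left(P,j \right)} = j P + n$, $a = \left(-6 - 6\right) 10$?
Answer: $-4190$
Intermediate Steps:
$n = -12$ ($n = 2 \left(-6\right) = -12$)
$a = -120$ ($a = \left(-12\right) 10 = -120$)
$F{\left(P,j \right)} = -12 + P j$ ($F{\left(P,j \right)} = j P - 12 = P j - 12 = -12 + P j$)
$407 F{\left(-1,-2 \right)} + a = 407 \left(-12 - -2\right) - 120 = 407 \left(-12 + 2\right) - 120 = 407 \left(-10\right) - 120 = -4070 - 120 = -4190$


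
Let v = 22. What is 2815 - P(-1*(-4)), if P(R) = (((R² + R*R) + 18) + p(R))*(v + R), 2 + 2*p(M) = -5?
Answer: 1606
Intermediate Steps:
p(M) = -7/2 (p(M) = -1 + (½)*(-5) = -1 - 5/2 = -7/2)
P(R) = (22 + R)*(29/2 + 2*R²) (P(R) = (((R² + R*R) + 18) - 7/2)*(22 + R) = (((R² + R²) + 18) - 7/2)*(22 + R) = ((2*R² + 18) - 7/2)*(22 + R) = ((18 + 2*R²) - 7/2)*(22 + R) = (29/2 + 2*R²)*(22 + R) = (22 + R)*(29/2 + 2*R²))
2815 - P(-1*(-4)) = 2815 - (319 + 2*(-1*(-4))³ + 44*(-1*(-4))² + 29*(-1*(-4))/2) = 2815 - (319 + 2*4³ + 44*4² + (29/2)*4) = 2815 - (319 + 2*64 + 44*16 + 58) = 2815 - (319 + 128 + 704 + 58) = 2815 - 1*1209 = 2815 - 1209 = 1606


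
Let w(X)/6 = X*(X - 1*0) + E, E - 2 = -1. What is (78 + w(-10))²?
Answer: 467856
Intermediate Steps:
E = 1 (E = 2 - 1 = 1)
w(X) = 6 + 6*X² (w(X) = 6*(X*(X - 1*0) + 1) = 6*(X*(X + 0) + 1) = 6*(X*X + 1) = 6*(X² + 1) = 6*(1 + X²) = 6 + 6*X²)
(78 + w(-10))² = (78 + (6 + 6*(-10)²))² = (78 + (6 + 6*100))² = (78 + (6 + 600))² = (78 + 606)² = 684² = 467856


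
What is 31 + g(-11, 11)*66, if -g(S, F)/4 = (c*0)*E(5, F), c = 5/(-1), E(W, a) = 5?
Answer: 31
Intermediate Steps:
c = -5 (c = 5*(-1) = -5)
g(S, F) = 0 (g(S, F) = -4*(-5*0)*5 = -0*5 = -4*0 = 0)
31 + g(-11, 11)*66 = 31 + 0*66 = 31 + 0 = 31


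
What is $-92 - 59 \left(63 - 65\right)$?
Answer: $26$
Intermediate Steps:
$-92 - 59 \left(63 - 65\right) = -92 - -118 = -92 + 118 = 26$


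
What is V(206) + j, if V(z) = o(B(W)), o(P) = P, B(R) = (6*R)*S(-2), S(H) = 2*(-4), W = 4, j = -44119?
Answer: -44311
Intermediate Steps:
S(H) = -8
B(R) = -48*R (B(R) = (6*R)*(-8) = -48*R)
V(z) = -192 (V(z) = -48*4 = -192)
V(206) + j = -192 - 44119 = -44311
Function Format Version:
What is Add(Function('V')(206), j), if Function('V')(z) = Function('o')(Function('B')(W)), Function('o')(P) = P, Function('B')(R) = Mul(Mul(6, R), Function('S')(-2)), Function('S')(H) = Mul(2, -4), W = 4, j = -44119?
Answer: -44311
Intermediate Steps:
Function('S')(H) = -8
Function('B')(R) = Mul(-48, R) (Function('B')(R) = Mul(Mul(6, R), -8) = Mul(-48, R))
Function('V')(z) = -192 (Function('V')(z) = Mul(-48, 4) = -192)
Add(Function('V')(206), j) = Add(-192, -44119) = -44311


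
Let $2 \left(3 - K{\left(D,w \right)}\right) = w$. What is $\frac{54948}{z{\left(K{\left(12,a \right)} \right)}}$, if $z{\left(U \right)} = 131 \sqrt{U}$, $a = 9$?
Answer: $- \frac{18316 i \sqrt{6}}{131} \approx - 342.48 i$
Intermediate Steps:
$K{\left(D,w \right)} = 3 - \frac{w}{2}$
$\frac{54948}{z{\left(K{\left(12,a \right)} \right)}} = \frac{54948}{131 \sqrt{3 - \frac{9}{2}}} = \frac{54948}{131 \sqrt{- \frac{3}{2}}} = \frac{54948}{131 \frac{i \sqrt{6}}{2}} = \frac{54948}{\frac{131}{2} i \sqrt{6}} = 54948 \left(- \frac{i \sqrt{6}}{393}\right) = - \frac{18316 i \sqrt{6}}{131}$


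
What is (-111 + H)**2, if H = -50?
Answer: 25921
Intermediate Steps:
(-111 + H)**2 = (-111 - 50)**2 = (-161)**2 = 25921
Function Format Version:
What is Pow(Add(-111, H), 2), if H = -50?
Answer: 25921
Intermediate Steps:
Pow(Add(-111, H), 2) = Pow(Add(-111, -50), 2) = Pow(-161, 2) = 25921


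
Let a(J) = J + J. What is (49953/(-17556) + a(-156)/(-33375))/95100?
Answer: -61544589/2063780950000 ≈ -2.9821e-5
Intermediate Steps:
a(J) = 2*J
(49953/(-17556) + a(-156)/(-33375))/95100 = (49953/(-17556) + (2*(-156))/(-33375))/95100 = (49953*(-1/17556) - 312*(-1/33375))*(1/95100) = (-16651/5852 + 104/11125)*(1/95100) = -184633767/65103500*1/95100 = -61544589/2063780950000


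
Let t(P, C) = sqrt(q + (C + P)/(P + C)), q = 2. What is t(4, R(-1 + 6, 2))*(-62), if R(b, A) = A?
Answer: -62*sqrt(3) ≈ -107.39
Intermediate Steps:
t(P, C) = sqrt(3) (t(P, C) = sqrt(2 + (C + P)/(P + C)) = sqrt(2 + (C + P)/(C + P)) = sqrt(2 + 1) = sqrt(3))
t(4, R(-1 + 6, 2))*(-62) = sqrt(3)*(-62) = -62*sqrt(3)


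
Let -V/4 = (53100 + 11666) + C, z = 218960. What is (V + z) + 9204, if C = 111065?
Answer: -475160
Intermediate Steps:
V = -703324 (V = -4*((53100 + 11666) + 111065) = -4*(64766 + 111065) = -4*175831 = -703324)
(V + z) + 9204 = (-703324 + 218960) + 9204 = -484364 + 9204 = -475160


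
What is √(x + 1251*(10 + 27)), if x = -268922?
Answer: I*√222635 ≈ 471.84*I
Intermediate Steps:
√(x + 1251*(10 + 27)) = √(-268922 + 1251*(10 + 27)) = √(-268922 + 1251*37) = √(-268922 + 46287) = √(-222635) = I*√222635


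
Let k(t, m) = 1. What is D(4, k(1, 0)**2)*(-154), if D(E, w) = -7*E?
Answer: 4312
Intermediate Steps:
D(4, k(1, 0)**2)*(-154) = -7*4*(-154) = -28*(-154) = 4312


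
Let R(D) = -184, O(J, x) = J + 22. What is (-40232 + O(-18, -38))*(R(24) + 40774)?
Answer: -1632854520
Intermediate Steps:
O(J, x) = 22 + J
(-40232 + O(-18, -38))*(R(24) + 40774) = (-40232 + (22 - 18))*(-184 + 40774) = (-40232 + 4)*40590 = -40228*40590 = -1632854520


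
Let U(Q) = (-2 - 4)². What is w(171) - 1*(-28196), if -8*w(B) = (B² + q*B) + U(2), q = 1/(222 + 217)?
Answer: 43085789/1756 ≈ 24536.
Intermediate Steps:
q = 1/439 ≈ 0.0022779
U(Q) = 36 (U(Q) = (-6)² = 36)
w(B) = -9/2 - B²/8 - B/3512 (w(B) = -((B² + B/439) + 36)/8 = -(36 + B² + B/439)/8 = -9/2 - B²/8 - B/3512)
w(171) - 1*(-28196) = (-9/2 - ⅛*171² - 1/3512*171) - 1*(-28196) = (-9/2 - ⅛*29241 - 171/3512) + 28196 = (-9/2 - 29241/8 - 171/3512) + 28196 = -6426387/1756 + 28196 = 43085789/1756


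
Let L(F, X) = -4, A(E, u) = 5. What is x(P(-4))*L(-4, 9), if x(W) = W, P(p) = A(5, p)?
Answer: -20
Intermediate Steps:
P(p) = 5
x(P(-4))*L(-4, 9) = 5*(-4) = -20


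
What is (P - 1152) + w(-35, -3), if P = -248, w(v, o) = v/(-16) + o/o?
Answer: -22349/16 ≈ -1396.8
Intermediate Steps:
w(v, o) = 1 - v/16 (w(v, o) = v*(-1/16) + 1 = -v/16 + 1 = 1 - v/16)
(P - 1152) + w(-35, -3) = (-248 - 1152) + (1 - 1/16*(-35)) = -1400 + (1 + 35/16) = -1400 + 51/16 = -22349/16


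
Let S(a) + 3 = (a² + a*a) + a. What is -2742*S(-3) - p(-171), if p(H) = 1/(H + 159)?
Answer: -394847/12 ≈ -32904.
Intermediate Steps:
S(a) = -3 + a + 2*a² (S(a) = -3 + ((a² + a*a) + a) = -3 + ((a² + a²) + a) = -3 + (2*a² + a) = -3 + (a + 2*a²) = -3 + a + 2*a²)
p(H) = 1/(159 + H)
-2742*S(-3) - p(-171) = -2742*(-3 - 3 + 2*(-3)²) - 1/(159 - 171) = -2742*(-3 - 3 + 2*9) - 1/(-12) = -2742*(-3 - 3 + 18) - 1*(-1/12) = -2742*12 + 1/12 = -32904 + 1/12 = -394847/12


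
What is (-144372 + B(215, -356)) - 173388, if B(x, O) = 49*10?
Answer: -317270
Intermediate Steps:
B(x, O) = 490
(-144372 + B(215, -356)) - 173388 = (-144372 + 490) - 173388 = -143882 - 173388 = -317270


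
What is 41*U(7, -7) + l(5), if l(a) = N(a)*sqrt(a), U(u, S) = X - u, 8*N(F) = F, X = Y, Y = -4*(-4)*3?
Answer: 1681 + 5*sqrt(5)/8 ≈ 1682.4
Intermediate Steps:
Y = 48 (Y = 16*3 = 48)
X = 48
N(F) = F/8
U(u, S) = 48 - u
l(a) = a**(3/2)/8 (l(a) = (a/8)*sqrt(a) = a**(3/2)/8)
41*U(7, -7) + l(5) = 41*(48 - 1*7) + 5**(3/2)/8 = 41*(48 - 7) + (5*sqrt(5))/8 = 41*41 + 5*sqrt(5)/8 = 1681 + 5*sqrt(5)/8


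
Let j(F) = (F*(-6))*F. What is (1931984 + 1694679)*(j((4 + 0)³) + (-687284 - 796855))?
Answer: -5471600868045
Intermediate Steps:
j(F) = -6*F² (j(F) = (-6*F)*F = -6*F²)
(1931984 + 1694679)*(j((4 + 0)³) + (-687284 - 796855)) = (1931984 + 1694679)*(-6*(4 + 0)⁶ + (-687284 - 796855)) = 3626663*(-6*(4³)² - 1484139) = 3626663*(-6*64² - 1484139) = 3626663*(-6*4096 - 1484139) = 3626663*(-24576 - 1484139) = 3626663*(-1508715) = -5471600868045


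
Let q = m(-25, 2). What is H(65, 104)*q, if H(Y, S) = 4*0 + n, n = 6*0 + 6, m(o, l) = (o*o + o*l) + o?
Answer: 3300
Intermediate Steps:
m(o, l) = o + o² + l*o (m(o, l) = (o² + l*o) + o = o + o² + l*o)
n = 6 (n = 0 + 6 = 6)
q = 550 (q = -25*(1 + 2 - 25) = -25*(-22) = 550)
H(Y, S) = 6 (H(Y, S) = 4*0 + 6 = 0 + 6 = 6)
H(65, 104)*q = 6*550 = 3300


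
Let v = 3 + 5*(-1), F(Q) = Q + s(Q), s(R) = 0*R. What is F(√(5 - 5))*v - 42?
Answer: -42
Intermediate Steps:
s(R) = 0
F(Q) = Q (F(Q) = Q + 0 = Q)
v = -2 (v = 3 - 5 = -2)
F(√(5 - 5))*v - 42 = √(5 - 5)*(-2) - 42 = √0*(-2) - 42 = 0*(-2) - 42 = 0 - 42 = -42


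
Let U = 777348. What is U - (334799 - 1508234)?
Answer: 1950783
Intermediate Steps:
U - (334799 - 1508234) = 777348 - (334799 - 1508234) = 777348 - 1*(-1173435) = 777348 + 1173435 = 1950783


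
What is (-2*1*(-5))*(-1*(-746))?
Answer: 7460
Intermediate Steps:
(-2*1*(-5))*(-1*(-746)) = -2*(-5)*746 = 10*746 = 7460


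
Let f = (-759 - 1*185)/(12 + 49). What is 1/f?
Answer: -61/944 ≈ -0.064619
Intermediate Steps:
f = -944/61 (f = (-759 - 185)/61 = -944*1/61 = -944/61 ≈ -15.475)
1/f = 1/(-944/61) = -61/944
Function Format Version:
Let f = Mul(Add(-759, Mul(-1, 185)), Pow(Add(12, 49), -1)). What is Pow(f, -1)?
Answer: Rational(-61, 944) ≈ -0.064619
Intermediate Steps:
f = Rational(-944, 61) (f = Mul(Add(-759, -185), Pow(61, -1)) = Mul(-944, Rational(1, 61)) = Rational(-944, 61) ≈ -15.475)
Pow(f, -1) = Pow(Rational(-944, 61), -1) = Rational(-61, 944)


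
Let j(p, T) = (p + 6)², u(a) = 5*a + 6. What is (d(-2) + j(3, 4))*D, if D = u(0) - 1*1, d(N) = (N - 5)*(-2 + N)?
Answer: 545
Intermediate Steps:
u(a) = 6 + 5*a
d(N) = (-5 + N)*(-2 + N)
j(p, T) = (6 + p)²
D = 5 (D = (6 + 5*0) - 1*1 = (6 + 0) - 1 = 6 - 1 = 5)
(d(-2) + j(3, 4))*D = ((10 + (-2)² - 7*(-2)) + (6 + 3)²)*5 = ((10 + 4 + 14) + 9²)*5 = (28 + 81)*5 = 109*5 = 545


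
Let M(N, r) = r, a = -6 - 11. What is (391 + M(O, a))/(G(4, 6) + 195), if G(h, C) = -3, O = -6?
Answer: 187/96 ≈ 1.9479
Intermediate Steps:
a = -17
(391 + M(O, a))/(G(4, 6) + 195) = (391 - 17)/(-3 + 195) = 374/192 = 374*(1/192) = 187/96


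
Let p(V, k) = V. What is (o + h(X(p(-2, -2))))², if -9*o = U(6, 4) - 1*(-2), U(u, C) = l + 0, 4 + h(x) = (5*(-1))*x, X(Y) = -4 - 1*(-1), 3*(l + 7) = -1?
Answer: 97969/729 ≈ 134.39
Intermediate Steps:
l = -22/3 (l = -7 + (⅓)*(-1) = -7 - ⅓ = -22/3 ≈ -7.3333)
X(Y) = -3 (X(Y) = -4 + 1 = -3)
h(x) = -4 - 5*x (h(x) = -4 + (5*(-1))*x = -4 - 5*x)
U(u, C) = -22/3 (U(u, C) = -22/3 + 0 = -22/3)
o = 16/27 (o = -(-22/3 - 1*(-2))/9 = -(-22/3 + 2)/9 = -⅑*(-16/3) = 16/27 ≈ 0.59259)
(o + h(X(p(-2, -2))))² = (16/27 + (-4 - 5*(-3)))² = (16/27 + (-4 + 15))² = (16/27 + 11)² = (313/27)² = 97969/729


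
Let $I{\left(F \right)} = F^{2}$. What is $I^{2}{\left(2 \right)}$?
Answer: $16$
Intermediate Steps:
$I^{2}{\left(2 \right)} = \left(2^{2}\right)^{2} = 4^{2} = 16$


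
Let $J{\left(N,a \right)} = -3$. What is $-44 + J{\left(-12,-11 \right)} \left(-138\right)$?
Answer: $370$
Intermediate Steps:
$-44 + J{\left(-12,-11 \right)} \left(-138\right) = -44 - -414 = -44 + 414 = 370$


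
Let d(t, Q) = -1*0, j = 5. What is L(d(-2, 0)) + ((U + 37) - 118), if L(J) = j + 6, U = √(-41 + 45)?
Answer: -68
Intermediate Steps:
U = 2 (U = √4 = 2)
d(t, Q) = 0
L(J) = 11 (L(J) = 5 + 6 = 11)
L(d(-2, 0)) + ((U + 37) - 118) = 11 + ((2 + 37) - 118) = 11 + (39 - 118) = 11 - 79 = -68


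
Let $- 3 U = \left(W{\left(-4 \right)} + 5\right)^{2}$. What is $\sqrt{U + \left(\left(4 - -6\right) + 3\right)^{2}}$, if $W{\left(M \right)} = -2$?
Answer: $\sqrt{166} \approx 12.884$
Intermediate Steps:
$U = -3$ ($U = - \frac{\left(-2 + 5\right)^{2}}{3} = - \frac{3^{2}}{3} = \left(- \frac{1}{3}\right) 9 = -3$)
$\sqrt{U + \left(\left(4 - -6\right) + 3\right)^{2}} = \sqrt{-3 + \left(\left(4 - -6\right) + 3\right)^{2}} = \sqrt{-3 + \left(\left(4 + 6\right) + 3\right)^{2}} = \sqrt{-3 + \left(10 + 3\right)^{2}} = \sqrt{-3 + 13^{2}} = \sqrt{-3 + 169} = \sqrt{166}$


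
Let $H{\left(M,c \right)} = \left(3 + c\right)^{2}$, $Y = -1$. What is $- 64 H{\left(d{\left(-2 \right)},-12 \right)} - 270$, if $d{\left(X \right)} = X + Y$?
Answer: $-5454$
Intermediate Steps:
$d{\left(X \right)} = -1 + X$ ($d{\left(X \right)} = X - 1 = -1 + X$)
$- 64 H{\left(d{\left(-2 \right)},-12 \right)} - 270 = - 64 \left(3 - 12\right)^{2} - 270 = - 64 \left(-9\right)^{2} - 270 = \left(-64\right) 81 - 270 = -5184 - 270 = -5454$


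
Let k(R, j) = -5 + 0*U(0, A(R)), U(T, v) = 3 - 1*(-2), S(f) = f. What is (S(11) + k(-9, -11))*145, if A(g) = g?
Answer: 870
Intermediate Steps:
U(T, v) = 5 (U(T, v) = 3 + 2 = 5)
k(R, j) = -5 (k(R, j) = -5 + 0*5 = -5 + 0 = -5)
(S(11) + k(-9, -11))*145 = (11 - 5)*145 = 6*145 = 870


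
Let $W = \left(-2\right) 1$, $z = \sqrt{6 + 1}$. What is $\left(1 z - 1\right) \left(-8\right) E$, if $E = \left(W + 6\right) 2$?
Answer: $64 - 64 \sqrt{7} \approx -105.33$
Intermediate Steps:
$z = \sqrt{7} \approx 2.6458$
$W = -2$
$E = 8$ ($E = \left(-2 + 6\right) 2 = 4 \cdot 2 = 8$)
$\left(1 z - 1\right) \left(-8\right) E = \left(1 \sqrt{7} - 1\right) \left(-8\right) 8 = \left(\sqrt{7} - 1\right) \left(-8\right) 8 = \left(-1 + \sqrt{7}\right) \left(-8\right) 8 = \left(8 - 8 \sqrt{7}\right) 8 = 64 - 64 \sqrt{7}$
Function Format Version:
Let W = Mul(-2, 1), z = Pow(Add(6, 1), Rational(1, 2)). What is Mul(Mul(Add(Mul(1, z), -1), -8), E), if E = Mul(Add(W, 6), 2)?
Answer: Add(64, Mul(-64, Pow(7, Rational(1, 2)))) ≈ -105.33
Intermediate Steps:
z = Pow(7, Rational(1, 2)) ≈ 2.6458
W = -2
E = 8 (E = Mul(Add(-2, 6), 2) = Mul(4, 2) = 8)
Mul(Mul(Add(Mul(1, z), -1), -8), E) = Mul(Mul(Add(Mul(1, Pow(7, Rational(1, 2))), -1), -8), 8) = Mul(Mul(Add(Pow(7, Rational(1, 2)), -1), -8), 8) = Mul(Mul(Add(-1, Pow(7, Rational(1, 2))), -8), 8) = Mul(Add(8, Mul(-8, Pow(7, Rational(1, 2)))), 8) = Add(64, Mul(-64, Pow(7, Rational(1, 2))))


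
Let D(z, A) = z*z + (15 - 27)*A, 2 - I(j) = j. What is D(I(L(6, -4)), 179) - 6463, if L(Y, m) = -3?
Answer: -8586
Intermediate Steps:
I(j) = 2 - j
D(z, A) = z**2 - 12*A
D(I(L(6, -4)), 179) - 6463 = ((2 - 1*(-3))**2 - 12*179) - 6463 = ((2 + 3)**2 - 2148) - 6463 = (5**2 - 2148) - 6463 = (25 - 2148) - 6463 = -2123 - 6463 = -8586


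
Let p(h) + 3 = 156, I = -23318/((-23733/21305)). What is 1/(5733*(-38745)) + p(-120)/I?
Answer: 32262751339307/4413980750235966 ≈ 0.0073092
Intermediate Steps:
I = 496789990/23733 (I = -23318/((-23733*1/21305)) = -23318/(-23733/21305) = -23318*(-21305/23733) = 496789990/23733 ≈ 20932.)
p(h) = 153 (p(h) = -3 + 156 = 153)
1/(5733*(-38745)) + p(-120)/I = 1/(5733*(-38745)) + 153/(496789990/23733) = (1/5733)*(-1/38745) + 153*(23733/496789990) = -1/222125085 + 3631149/496789990 = 32262751339307/4413980750235966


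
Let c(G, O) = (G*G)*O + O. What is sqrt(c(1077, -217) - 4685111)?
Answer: 3*I*sqrt(28487769) ≈ 16012.0*I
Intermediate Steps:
c(G, O) = O + O*G**2 (c(G, O) = G**2*O + O = O*G**2 + O = O + O*G**2)
sqrt(c(1077, -217) - 4685111) = sqrt(-217*(1 + 1077**2) - 4685111) = sqrt(-217*(1 + 1159929) - 4685111) = sqrt(-217*1159930 - 4685111) = sqrt(-251704810 - 4685111) = sqrt(-256389921) = 3*I*sqrt(28487769)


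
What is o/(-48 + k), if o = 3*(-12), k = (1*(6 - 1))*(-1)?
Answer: 36/53 ≈ 0.67924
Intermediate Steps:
k = -5 (k = (1*5)*(-1) = 5*(-1) = -5)
o = -36
o/(-48 + k) = -36/(-48 - 5) = -36/(-53) = -1/53*(-36) = 36/53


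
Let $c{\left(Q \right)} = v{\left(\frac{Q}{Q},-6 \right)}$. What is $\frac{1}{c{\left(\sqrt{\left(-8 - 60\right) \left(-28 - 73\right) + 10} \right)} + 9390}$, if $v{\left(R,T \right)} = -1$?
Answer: $\frac{1}{9389} \approx 0.00010651$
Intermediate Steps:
$c{\left(Q \right)} = -1$
$\frac{1}{c{\left(\sqrt{\left(-8 - 60\right) \left(-28 - 73\right) + 10} \right)} + 9390} = \frac{1}{-1 + 9390} = \frac{1}{9389}$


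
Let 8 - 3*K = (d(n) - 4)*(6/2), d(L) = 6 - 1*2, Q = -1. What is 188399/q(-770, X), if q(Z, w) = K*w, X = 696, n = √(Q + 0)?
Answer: 188399/1856 ≈ 101.51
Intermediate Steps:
n = I (n = √(-1 + 0) = √(-1) = I ≈ 1.0*I)
d(L) = 4 (d(L) = 6 - 2 = 4)
K = 8/3 (K = 8/3 - (4 - 4)*6/2/3 = 8/3 - 0*6*(½) = 8/3 - 0*3 = 8/3 - ⅓*0 = 8/3 + 0 = 8/3 ≈ 2.6667)
q(Z, w) = 8*w/3
188399/q(-770, X) = 188399/(((8/3)*696)) = 188399/1856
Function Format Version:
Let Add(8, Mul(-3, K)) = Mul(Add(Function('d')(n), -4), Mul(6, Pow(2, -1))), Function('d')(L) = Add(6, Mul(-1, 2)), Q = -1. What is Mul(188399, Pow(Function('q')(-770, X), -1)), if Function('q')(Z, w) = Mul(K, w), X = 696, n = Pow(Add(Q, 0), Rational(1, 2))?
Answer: Rational(188399, 1856) ≈ 101.51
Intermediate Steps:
n = I (n = Pow(Add(-1, 0), Rational(1, 2)) = Pow(-1, Rational(1, 2)) = I ≈ Mul(1.0000, I))
Function('d')(L) = 4 (Function('d')(L) = Add(6, -2) = 4)
K = Rational(8, 3) (K = Add(Rational(8, 3), Mul(Rational(-1, 3), Mul(Add(4, -4), Mul(6, Pow(2, -1))))) = Add(Rational(8, 3), Mul(Rational(-1, 3), Mul(0, Mul(6, Rational(1, 2))))) = Add(Rational(8, 3), Mul(Rational(-1, 3), Mul(0, 3))) = Add(Rational(8, 3), Mul(Rational(-1, 3), 0)) = Add(Rational(8, 3), 0) = Rational(8, 3) ≈ 2.6667)
Function('q')(Z, w) = Mul(Rational(8, 3), w)
Mul(188399, Pow(Function('q')(-770, X), -1)) = Mul(188399, Pow(Mul(Rational(8, 3), 696), -1)) = Mul(188399, Pow(1856, -1)) = Mul(188399, Rational(1, 1856)) = Rational(188399, 1856)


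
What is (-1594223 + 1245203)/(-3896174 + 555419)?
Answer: 7756/74239 ≈ 0.10447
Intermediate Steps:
(-1594223 + 1245203)/(-3896174 + 555419) = -349020/(-3340755) = -349020*(-1/3340755) = 7756/74239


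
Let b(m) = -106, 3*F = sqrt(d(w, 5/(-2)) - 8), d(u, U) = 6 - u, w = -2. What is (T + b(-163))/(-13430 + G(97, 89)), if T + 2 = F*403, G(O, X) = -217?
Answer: 36/4549 ≈ 0.0079138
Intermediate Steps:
F = 0 (F = sqrt((6 - 1*(-2)) - 8)/3 = sqrt((6 + 2) - 8)/3 = sqrt(8 - 8)/3 = sqrt(0)/3 = (1/3)*0 = 0)
T = -2 (T = -2 + 0*403 = -2 + 0 = -2)
(T + b(-163))/(-13430 + G(97, 89)) = (-2 - 106)/(-13430 - 217) = -108/(-13647) = -108*(-1/13647) = 36/4549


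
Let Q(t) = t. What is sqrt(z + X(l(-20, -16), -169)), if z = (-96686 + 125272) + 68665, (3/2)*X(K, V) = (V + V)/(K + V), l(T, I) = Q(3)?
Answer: sqrt(6029743413)/249 ≈ 311.85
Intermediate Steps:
l(T, I) = 3
X(K, V) = 4*V/(3*(K + V)) (X(K, V) = 2*((V + V)/(K + V))/3 = 2*((2*V)/(K + V))/3 = 2*(2*V/(K + V))/3 = 4*V/(3*(K + V)))
z = 97251 (z = 28586 + 68665 = 97251)
sqrt(z + X(l(-20, -16), -169)) = sqrt(97251 + (4/3)*(-169)/(3 - 169)) = sqrt(97251 + (4/3)*(-169)/(-166)) = sqrt(97251 + (4/3)*(-169)*(-1/166)) = sqrt(97251 + 338/249) = sqrt(24215837/249) = sqrt(6029743413)/249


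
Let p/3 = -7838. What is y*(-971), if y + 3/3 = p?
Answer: 22833065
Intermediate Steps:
p = -23514 (p = 3*(-7838) = -23514)
y = -23515 (y = -1 - 23514 = -23515)
y*(-971) = -23515*(-971) = 22833065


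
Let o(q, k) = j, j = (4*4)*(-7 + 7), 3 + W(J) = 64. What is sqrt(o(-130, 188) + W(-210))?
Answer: sqrt(61) ≈ 7.8102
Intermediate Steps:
W(J) = 61 (W(J) = -3 + 64 = 61)
j = 0 (j = 16*0 = 0)
o(q, k) = 0
sqrt(o(-130, 188) + W(-210)) = sqrt(0 + 61) = sqrt(61)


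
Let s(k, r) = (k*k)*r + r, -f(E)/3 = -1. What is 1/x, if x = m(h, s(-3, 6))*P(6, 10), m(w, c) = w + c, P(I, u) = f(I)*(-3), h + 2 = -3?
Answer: -1/495 ≈ -0.0020202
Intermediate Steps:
f(E) = 3 (f(E) = -3*(-1) = 3)
h = -5 (h = -2 - 3 = -5)
P(I, u) = -9 (P(I, u) = 3*(-3) = -9)
s(k, r) = r + r*k² (s(k, r) = k²*r + r = r*k² + r = r + r*k²)
m(w, c) = c + w
x = -495 (x = (6*(1 + (-3)²) - 5)*(-9) = (6*(1 + 9) - 5)*(-9) = (6*10 - 5)*(-9) = (60 - 5)*(-9) = 55*(-9) = -495)
1/x = 1/(-495) = -1/495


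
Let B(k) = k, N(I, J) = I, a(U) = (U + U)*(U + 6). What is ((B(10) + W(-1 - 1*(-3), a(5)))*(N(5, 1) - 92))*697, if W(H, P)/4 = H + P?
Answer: -27772662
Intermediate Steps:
a(U) = 2*U*(6 + U) (a(U) = (2*U)*(6 + U) = 2*U*(6 + U))
W(H, P) = 4*H + 4*P (W(H, P) = 4*(H + P) = 4*H + 4*P)
((B(10) + W(-1 - 1*(-3), a(5)))*(N(5, 1) - 92))*697 = ((10 + (4*(-1 - 1*(-3)) + 4*(2*5*(6 + 5))))*(5 - 92))*697 = ((10 + (4*(-1 + 3) + 4*(2*5*11)))*(-87))*697 = ((10 + (4*2 + 4*110))*(-87))*697 = ((10 + (8 + 440))*(-87))*697 = ((10 + 448)*(-87))*697 = (458*(-87))*697 = -39846*697 = -27772662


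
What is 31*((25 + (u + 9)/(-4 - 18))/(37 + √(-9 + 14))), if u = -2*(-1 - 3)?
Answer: 19721/968 - 533*√5/968 ≈ 19.142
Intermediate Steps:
u = 8 (u = -2*(-4) = 8)
31*((25 + (u + 9)/(-4 - 18))/(37 + √(-9 + 14))) = 31*((25 + (8 + 9)/(-4 - 18))/(37 + √(-9 + 14))) = 31*((25 + 17/(-22))/(37 + √5)) = 31*((25 + 17*(-1/22))/(37 + √5)) = 31*((25 - 17/22)/(37 + √5)) = 31*(533/(22*(37 + √5))) = 16523/(22*(37 + √5))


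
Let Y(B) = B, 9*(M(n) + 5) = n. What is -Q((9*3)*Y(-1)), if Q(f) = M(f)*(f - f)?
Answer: 0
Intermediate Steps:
M(n) = -5 + n/9
Q(f) = 0 (Q(f) = (-5 + f/9)*(f - f) = (-5 + f/9)*0 = 0)
-Q((9*3)*Y(-1)) = -1*0 = 0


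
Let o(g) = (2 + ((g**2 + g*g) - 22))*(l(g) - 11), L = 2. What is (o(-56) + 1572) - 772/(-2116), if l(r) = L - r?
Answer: 156275257/529 ≈ 2.9542e+5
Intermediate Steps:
l(r) = 2 - r
o(g) = (-20 + 2*g**2)*(-9 - g) (o(g) = (2 + ((g**2 + g*g) - 22))*((2 - g) - 11) = (2 + ((g**2 + g**2) - 22))*(-9 - g) = (2 + (2*g**2 - 22))*(-9 - g) = (2 + (-22 + 2*g**2))*(-9 - g) = (-20 + 2*g**2)*(-9 - g))
(o(-56) + 1572) - 772/(-2116) = ((180 - 18*(-56)**2 - 2*(-56)**3 + 20*(-56)) + 1572) - 772/(-2116) = ((180 - 18*3136 - 2*(-175616) - 1120) + 1572) - 772*(-1/2116) = ((180 - 56448 + 351232 - 1120) + 1572) + 193/529 = (293844 + 1572) + 193/529 = 295416 + 193/529 = 156275257/529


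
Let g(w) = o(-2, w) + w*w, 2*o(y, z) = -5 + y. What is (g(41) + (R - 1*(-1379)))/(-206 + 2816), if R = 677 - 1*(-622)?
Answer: 8711/5220 ≈ 1.6688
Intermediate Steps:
o(y, z) = -5/2 + y/2 (o(y, z) = (-5 + y)/2 = -5/2 + y/2)
R = 1299 (R = 677 + 622 = 1299)
g(w) = -7/2 + w**2 (g(w) = (-5/2 + (1/2)*(-2)) + w*w = (-5/2 - 1) + w**2 = -7/2 + w**2)
(g(41) + (R - 1*(-1379)))/(-206 + 2816) = ((-7/2 + 41**2) + (1299 - 1*(-1379)))/(-206 + 2816) = ((-7/2 + 1681) + (1299 + 1379))/2610 = (3355/2 + 2678)*(1/2610) = (8711/2)*(1/2610) = 8711/5220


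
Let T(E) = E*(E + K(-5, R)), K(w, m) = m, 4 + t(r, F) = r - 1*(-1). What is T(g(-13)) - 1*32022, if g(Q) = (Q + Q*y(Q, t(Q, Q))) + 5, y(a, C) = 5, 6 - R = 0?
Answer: -27131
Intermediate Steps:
R = 6 (R = 6 - 1*0 = 6 + 0 = 6)
t(r, F) = -3 + r (t(r, F) = -4 + (r - 1*(-1)) = -4 + (r + 1) = -4 + (1 + r) = -3 + r)
g(Q) = 5 + 6*Q (g(Q) = (Q + Q*5) + 5 = (Q + 5*Q) + 5 = 6*Q + 5 = 5 + 6*Q)
T(E) = E*(6 + E) (T(E) = E*(E + 6) = E*(6 + E))
T(g(-13)) - 1*32022 = (5 + 6*(-13))*(6 + (5 + 6*(-13))) - 1*32022 = (5 - 78)*(6 + (5 - 78)) - 32022 = -73*(6 - 73) - 32022 = -73*(-67) - 32022 = 4891 - 32022 = -27131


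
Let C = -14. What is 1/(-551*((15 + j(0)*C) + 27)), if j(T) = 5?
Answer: 1/15428 ≈ 6.4817e-5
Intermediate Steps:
1/(-551*((15 + j(0)*C) + 27)) = 1/(-551*((15 + 5*(-14)) + 27)) = 1/(-551*((15 - 70) + 27)) = 1/(-551*(-55 + 27)) = 1/(-551*(-28)) = 1/15428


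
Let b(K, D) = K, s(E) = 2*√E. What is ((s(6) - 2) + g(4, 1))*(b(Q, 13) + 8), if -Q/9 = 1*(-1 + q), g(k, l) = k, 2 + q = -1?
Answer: 88 + 88*√6 ≈ 303.56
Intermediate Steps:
q = -3 (q = -2 - 1 = -3)
Q = 36 (Q = -9*(-1 - 3) = -9*(-4) = 36)
((s(6) - 2) + g(4, 1))*(b(Q, 13) + 8) = ((2*√6 - 2) + 4)*(36 + 8) = ((-2 + 2*√6) + 4)*44 = (2 + 2*√6)*44 = 88 + 88*√6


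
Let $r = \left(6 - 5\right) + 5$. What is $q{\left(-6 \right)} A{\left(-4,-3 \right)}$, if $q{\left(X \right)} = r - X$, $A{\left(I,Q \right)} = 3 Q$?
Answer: $-108$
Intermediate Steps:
$r = 6$ ($r = 1 + 5 = 6$)
$q{\left(X \right)} = 6 - X$
$q{\left(-6 \right)} A{\left(-4,-3 \right)} = \left(6 - -6\right) 3 \left(-3\right) = \left(6 + 6\right) \left(-9\right) = 12 \left(-9\right) = -108$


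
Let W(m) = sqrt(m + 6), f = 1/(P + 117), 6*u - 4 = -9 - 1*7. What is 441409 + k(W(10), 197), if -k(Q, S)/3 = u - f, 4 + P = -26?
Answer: 12801036/29 ≈ 4.4142e+5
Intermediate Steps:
P = -30 (P = -4 - 26 = -30)
u = -2 (u = 2/3 + (-9 - 1*7)/6 = 2/3 + (-9 - 7)/6 = 2/3 + (1/6)*(-16) = 2/3 - 8/3 = -2)
f = 1/87 (f = 1/(-30 + 117) = 1/87 ≈ 0.011494)
W(m) = sqrt(6 + m)
k(Q, S) = 175/29 (k(Q, S) = -3*(-2 - 1*1/87) = -3*(-2 - 1/87) = -3*(-175/87) = 175/29)
441409 + k(W(10), 197) = 441409 + 175/29 = 12801036/29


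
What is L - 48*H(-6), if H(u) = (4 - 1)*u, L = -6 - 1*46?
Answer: 812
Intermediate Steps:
L = -52 (L = -6 - 46 = -52)
H(u) = 3*u
L - 48*H(-6) = -52 - 144*(-6) = -52 - 48*(-18) = -52 + 864 = 812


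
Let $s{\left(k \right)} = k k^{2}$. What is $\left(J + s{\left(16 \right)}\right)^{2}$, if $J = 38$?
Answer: $17089956$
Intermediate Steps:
$s{\left(k \right)} = k^{3}$
$\left(J + s{\left(16 \right)}\right)^{2} = \left(38 + 16^{3}\right)^{2} = \left(38 + 4096\right)^{2} = 4134^{2} = 17089956$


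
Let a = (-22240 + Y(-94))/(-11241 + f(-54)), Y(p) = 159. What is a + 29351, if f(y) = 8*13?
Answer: 326904168/11137 ≈ 29353.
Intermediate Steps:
f(y) = 104
a = 22081/11137 (a = (-22240 + 159)/(-11241 + 104) = -22081/(-11137) = -22081*(-1/11137) = 22081/11137 ≈ 1.9827)
a + 29351 = 22081/11137 + 29351 = 326904168/11137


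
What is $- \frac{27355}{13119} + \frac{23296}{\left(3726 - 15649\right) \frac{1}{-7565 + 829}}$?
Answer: $\frac{2058331675199}{156417837} \approx 13159.0$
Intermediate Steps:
$- \frac{27355}{13119} + \frac{23296}{\left(3726 - 15649\right) \frac{1}{-7565 + 829}} = \left(-27355\right) \frac{1}{13119} + \frac{23296}{\left(-11923\right) \frac{1}{-6736}} = - \frac{27355}{13119} + \frac{23296}{\left(-11923\right) \left(- \frac{1}{6736}\right)} = - \frac{27355}{13119} + \frac{23296}{\frac{11923}{6736}} = - \frac{27355}{13119} + 23296 \cdot \frac{6736}{11923} = - \frac{27355}{13119} + \frac{156921856}{11923} = \frac{2058331675199}{156417837}$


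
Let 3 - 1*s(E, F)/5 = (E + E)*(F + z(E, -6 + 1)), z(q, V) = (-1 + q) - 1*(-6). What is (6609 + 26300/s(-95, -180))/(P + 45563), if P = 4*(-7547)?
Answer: 339016613/788691375 ≈ 0.42985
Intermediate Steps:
P = -30188
z(q, V) = 5 + q (z(q, V) = (-1 + q) + 6 = 5 + q)
s(E, F) = 15 - 10*E*(5 + E + F) (s(E, F) = 15 - 5*(E + E)*(F + (5 + E)) = 15 - 5*2*E*(5 + E + F) = 15 - 10*E*(5 + E + F))
(6609 + 26300/s(-95, -180))/(P + 45563) = (6609 + 26300/(15 - 10*(-95)*(-180) - 10*(-95)*(5 - 95)))/(-30188 + 45563) = (6609 + 26300/(15 - 171000 - 10*(-95)*(-90)))/15375 = (6609 + 26300/(15 - 171000 - 85500))*(1/15375) = (6609 + 26300/(-256485))*(1/15375) = (6609 + 26300*(-1/256485))*(1/15375) = (6609 - 5260/51297)*(1/15375) = (339016613/51297)*(1/15375) = 339016613/788691375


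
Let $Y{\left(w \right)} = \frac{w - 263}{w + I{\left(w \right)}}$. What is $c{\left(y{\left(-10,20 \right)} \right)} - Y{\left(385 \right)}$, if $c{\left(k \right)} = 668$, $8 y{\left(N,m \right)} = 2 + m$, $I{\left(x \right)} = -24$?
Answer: $\frac{241026}{361} \approx 667.66$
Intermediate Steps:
$y{\left(N,m \right)} = \frac{1}{4} + \frac{m}{8}$ ($y{\left(N,m \right)} = \frac{2 + m}{8} = \frac{1}{4} + \frac{m}{8}$)
$Y{\left(w \right)} = \frac{-263 + w}{-24 + w}$ ($Y{\left(w \right)} = \frac{w - 263}{w - 24} = \frac{-263 + w}{-24 + w}$)
$c{\left(y{\left(-10,20 \right)} \right)} - Y{\left(385 \right)} = 668 - \frac{-263 + 385}{-24 + 385} = 668 - \frac{1}{361} \cdot 122 = 668 - \frac{122}{361} = \frac{241026}{361}$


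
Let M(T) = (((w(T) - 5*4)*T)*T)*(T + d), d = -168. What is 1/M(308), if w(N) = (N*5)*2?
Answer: 1/40639737600 ≈ 2.4606e-11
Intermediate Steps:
w(N) = 10*N (w(N) = (5*N)*2 = 10*N)
M(T) = T**2*(-168 + T)*(-20 + 10*T) (M(T) = (((10*T - 5*4)*T)*T)*(T - 168) = (((10*T - 20)*T)*T)*(-168 + T) = (((-20 + 10*T)*T)*T)*(-168 + T) = ((T*(-20 + 10*T))*T)*(-168 + T) = (T**2*(-20 + 10*T))*(-168 + T) = T**2*(-168 + T)*(-20 + 10*T))
1/M(308) = 1/(10*308**2*(336 + 308**2 - 170*308)) = 1/(10*94864*(336 + 94864 - 52360)) = 1/(10*94864*42840) = 1/40639737600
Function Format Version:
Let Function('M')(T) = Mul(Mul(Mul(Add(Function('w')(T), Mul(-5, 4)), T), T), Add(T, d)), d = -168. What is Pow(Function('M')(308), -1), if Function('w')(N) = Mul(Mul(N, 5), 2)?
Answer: Rational(1, 40639737600) ≈ 2.4606e-11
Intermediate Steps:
Function('w')(N) = Mul(10, N) (Function('w')(N) = Mul(Mul(5, N), 2) = Mul(10, N))
Function('M')(T) = Mul(Pow(T, 2), Add(-168, T), Add(-20, Mul(10, T))) (Function('M')(T) = Mul(Mul(Mul(Add(Mul(10, T), Mul(-5, 4)), T), T), Add(T, -168)) = Mul(Mul(Mul(Add(Mul(10, T), -20), T), T), Add(-168, T)) = Mul(Mul(Mul(Add(-20, Mul(10, T)), T), T), Add(-168, T)) = Mul(Mul(Mul(T, Add(-20, Mul(10, T))), T), Add(-168, T)) = Mul(Mul(Pow(T, 2), Add(-20, Mul(10, T))), Add(-168, T)) = Mul(Pow(T, 2), Add(-168, T), Add(-20, Mul(10, T))))
Pow(Function('M')(308), -1) = Pow(Mul(10, Pow(308, 2), Add(336, Pow(308, 2), Mul(-170, 308))), -1) = Pow(Mul(10, 94864, Add(336, 94864, -52360)), -1) = Pow(Mul(10, 94864, 42840), -1) = Pow(40639737600, -1) = Rational(1, 40639737600)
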